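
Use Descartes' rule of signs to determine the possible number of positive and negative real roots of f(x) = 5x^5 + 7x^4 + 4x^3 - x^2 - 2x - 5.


Descartes' rule of signs:

For positive roots, count sign changes in f(x) = 5x^5 + 7x^4 + 4x^3 - x^2 - 2x - 5:
Signs of coefficients: +, +, +, -, -, -
Number of sign changes: 1
Possible positive real roots: 1

For negative roots, examine f(-x) = -5x^5 + 7x^4 - 4x^3 - x^2 + 2x - 5:
Signs of coefficients: -, +, -, -, +, -
Number of sign changes: 4
Possible negative real roots: 4, 2, 0

Positive roots: 1; Negative roots: 4 or 2 or 0


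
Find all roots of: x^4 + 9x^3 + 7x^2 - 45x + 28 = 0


Let p(x) = x^4 + 9x^3 + 7x^2 - 45x + 28. By the rational root theorem (leading coefficient 1), any rational root is an integer divisor of 28: try ±1, ±2, ... in turn.
Test x = 1: value = 0 ✓, so (x - 1) is a factor.
Synthetic division by (x - 1): bring down 1; 1(1) + 9 = 10; 10(1) + 7 = 17; 17(1) - 45 = -28; (-28)(1) + 28 = 0 → quotient x^3 + 10x^2 + 17x - 28, remainder 0.
Continue with the quotient x^3 + 10x^2 + 17x - 28 (candidates must divide 28; re-test x = 1 first in case it repeats).
Test x = 1: value = 0 ✓, so (x - 1) is a factor.
Synthetic division by (x - 1): bring down 1; 1(1) + 10 = 11; 11(1) + 17 = 28; 28(1) - 28 = 0 → quotient x^2 + 11x + 28, remainder 0.
Solve the quadratic x^2 + 11x + 28 = 0: discriminant = 11^2 - 4(1)(28) = 121 - 112 = 9.
sqrt(9) = 3, so x = (-11 ± 3)/2: x = -4 or x = -7.
Collecting all roots found:

x = -7, x = -4, x = 1 (multiplicity 2)


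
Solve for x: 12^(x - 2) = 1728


Express both sides with the same base.
1728 = 12^3
Since the bases match, equate exponents: x - 2 = 3
So x = 3 - (-2) = 5

x = 5


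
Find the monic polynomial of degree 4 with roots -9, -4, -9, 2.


A monic polynomial with roots -9, -4, -9, 2 is:
p(x) = (x + 9)(x + 4)(x + 9)(x - 2)
After multiplying by (x + 9): x + 9
After multiplying by (x + 4): x^2 + 13x + 36
After multiplying by (x + 9): x^3 + 22x^2 + 153x + 324
After multiplying by (x - 2): x^4 + 20x^3 + 109x^2 + 18x - 648

x^4 + 20x^3 + 109x^2 + 18x - 648


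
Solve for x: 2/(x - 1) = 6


Multiply both sides by (x - 1): 2 = 6(x - 1)
Distribute: 2 = 6x - 6
6x = 2 + 6 = 8
x = 4/3

x = 4/3


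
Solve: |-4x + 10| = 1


An absolute value equation |expr| = 1 gives two cases:
Case 1: -4x + 10 = 1
  -4x = -9, so x = 9/4
Case 2: -4x + 10 = -1
  -4x = -11, so x = 11/4

x = 9/4, x = 11/4


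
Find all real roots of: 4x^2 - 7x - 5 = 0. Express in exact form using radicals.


Using the quadratic formula: x = (-b ± sqrt(b^2 - 4ac)) / (2a)
Here a = 4, b = -7, c = -5
Discriminant = b^2 - 4ac = (-7)^2 - 4(4)(-5) = 49 + 80 = 129
Since discriminant = 129 > 0, there are two real roots.
x = (7 ± sqrt(129)) / 8
Numerically: x ≈ 2.2947 or x ≈ -0.5447

x = (7 + sqrt(129)) / 8 or x = (7 - sqrt(129)) / 8


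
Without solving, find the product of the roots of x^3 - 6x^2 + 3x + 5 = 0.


By Vieta's formulas for x^3 + bx^2 + cx + d = 0:
  r1 + r2 + r3 = -b/a = 6
  r1*r2 + r1*r3 + r2*r3 = c/a = 3
  r1*r2*r3 = -d/a = -5


Product = -5


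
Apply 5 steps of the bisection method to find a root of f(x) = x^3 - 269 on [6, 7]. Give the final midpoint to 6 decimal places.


f(x) = x^3 - 269
f(6) = -53 < 0
f(7) = 74 > 0

Step 1: midpoint = (6.000000 + 7.000000)/2 = 6.500000
  f(6.500000) = 5.625000
  f(mid) > 0, so root is in [6.000000, 6.500000]

Step 2: midpoint = (6.000000 + 6.500000)/2 = 6.250000
  f(6.250000) = -24.859375
  f(mid) < 0, so root is in [6.250000, 6.500000]

Step 3: midpoint = (6.250000 + 6.500000)/2 = 6.375000
  f(6.375000) = -9.916016
  f(mid) < 0, so root is in [6.375000, 6.500000]

Step 4: midpoint = (6.375000 + 6.500000)/2 = 6.437500
  f(6.437500) = -2.220947
  f(mid) < 0, so root is in [6.437500, 6.500000]

Step 5: midpoint = (6.437500 + 6.500000)/2 = 6.468750
  f(6.468750) = 1.683075
  f(mid) > 0, so root is in [6.437500, 6.468750]

midpoint = 6.468750


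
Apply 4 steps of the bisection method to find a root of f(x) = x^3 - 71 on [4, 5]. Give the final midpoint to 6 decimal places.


f(x) = x^3 - 71
f(4) = -7 < 0
f(5) = 54 > 0

Step 1: midpoint = (4.000000 + 5.000000)/2 = 4.500000
  f(4.500000) = 20.125000
  f(mid) > 0, so root is in [4.000000, 4.500000]

Step 2: midpoint = (4.000000 + 4.500000)/2 = 4.250000
  f(4.250000) = 5.765625
  f(mid) > 0, so root is in [4.000000, 4.250000]

Step 3: midpoint = (4.000000 + 4.250000)/2 = 4.125000
  f(4.125000) = -0.810547
  f(mid) < 0, so root is in [4.125000, 4.250000]

Step 4: midpoint = (4.125000 + 4.250000)/2 = 4.187500
  f(4.187500) = 2.428467
  f(mid) > 0, so root is in [4.125000, 4.187500]

midpoint = 4.187500


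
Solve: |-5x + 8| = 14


An absolute value equation |expr| = 14 gives two cases:
Case 1: -5x + 8 = 14
  -5x = 6, so x = -6/5
Case 2: -5x + 8 = -14
  -5x = -22, so x = 22/5

x = -6/5, x = 22/5


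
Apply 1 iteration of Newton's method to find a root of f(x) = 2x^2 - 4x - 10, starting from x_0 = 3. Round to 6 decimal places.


Newton's method: x_(n+1) = x_n - f(x_n)/f'(x_n)
f(x) = 2x^2 - 4x - 10
f'(x) = 4x - 4

Iteration 1:
  f(3.000000) = -4.000000
  f'(3.000000) = 8.000000
  x_1 = 3.000000 - (-4.000000)/(8.000000) = 3.500000

x_1 = 3.500000


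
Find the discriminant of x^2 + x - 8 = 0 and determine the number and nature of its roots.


For ax^2 + bx + c = 0, discriminant D = b^2 - 4ac
Here a = 1, b = 1, c = -8
D = (1)^2 - 4(1)(-8) = 1 + 32 = 33

D = 33 > 0 but not a perfect square
The equation has 2 distinct real irrational roots.

Discriminant = 33, 2 distinct real irrational roots


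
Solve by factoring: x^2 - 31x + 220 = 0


We need two numbers that multiply to 220 and add to -31.
Those numbers are -11 and -20 (since (-11) * (-20) = 220 and (-11) + (-20) = -31).
So x^2 - 31x + 220 = (x - 11)(x - 20) = 0
Setting each factor to zero: x = 11 or x = 20

x = 11, x = 20


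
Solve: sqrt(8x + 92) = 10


Square both sides: 8x + 92 = 10^2 = 100
8x = 100 - 92 = 8
x = 1
Check: sqrt(8*1 + 92) = sqrt(100) = 10 ✓

x = 1


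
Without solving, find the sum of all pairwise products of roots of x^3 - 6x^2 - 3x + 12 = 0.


By Vieta's formulas for x^3 + bx^2 + cx + d = 0:
  r1 + r2 + r3 = -b/a = 6
  r1*r2 + r1*r3 + r2*r3 = c/a = -3
  r1*r2*r3 = -d/a = -12


Sum of pairwise products = -3


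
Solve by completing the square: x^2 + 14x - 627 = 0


Start: x^2 + 14x - 627 = 0
Move constant: x^2 + 14x = 627
Half of 14 is 7, squared is 49
Add 49 to both sides: x^2 + 14x + 49 = 676
(x + 7)^2 = 676
x + 7 = ±26
x = -7 + 26 = 19 or x = -7 - 26 = -33

x = -33, x = 19


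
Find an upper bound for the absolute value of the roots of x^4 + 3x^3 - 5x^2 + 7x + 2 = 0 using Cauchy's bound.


Cauchy's bound: all roots r satisfy |r| <= 1 + max(|a_i/a_n|) for i = 0,...,n-1
where a_n is the leading coefficient.

Coefficients: [1, 3, -5, 7, 2]
Leading coefficient a_n = 1
Ratios |a_i/a_n|: 3, 5, 7, 2
Maximum ratio: 7
Cauchy's bound: |r| <= 1 + 7 = 8

Upper bound = 8


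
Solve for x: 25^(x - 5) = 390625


Express both sides with the same base.
390625 = 25^4
Since the bases match, equate exponents: x - 5 = 4
So x = 4 - (-5) = 9

x = 9


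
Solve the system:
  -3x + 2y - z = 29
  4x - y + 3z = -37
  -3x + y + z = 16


Using Cramer's rule. Expand each determinant along the first row.
D  = (-3)*[(-1)*1 - 3*1] - 2*[4*1 - 3*(-3)] + (-1)*[4*1 - (-1)*(-3)]
  = (-3)*(-4) - 2*(13) + (-1)*(1) = -15
Dx = 29*[(-1)*1 - 3*1] - 2*[(-37)*1 - 3*16] + (-1)*[(-37)*1 - (-1)*16]
  = 29*(-4) - 2*(-85) + (-1)*(-21) = 75
Dy = (-3)*[(-37)*1 - 3*16] - 29*[4*1 - 3*(-3)] + (-1)*[4*16 - (-37)*(-3)]
  = (-3)*(-85) - 29*(13) + (-1)*(-47) = -75
Dz = (-3)*[(-1)*16 - (-37)*1] - 2*[4*16 - (-37)*(-3)] + 29*[4*1 - (-1)*(-3)]
  = (-3)*(21) - 2*(-47) + 29*(1) = 60
x = Dx/D = 75/-15 = -5, y = Dy/D = -75/-15 = 5, z = Dz/D = 60/-15 = -4
Check eq1: (-3)(-5) + (2)(5) + (-1)(-4) = 29 = 29 ✓
Check eq2: (4)(-5) + (-1)(5) + (3)(-4) = -37 = -37 ✓
Check eq3: (-3)(-5) + (1)(5) + (1)(-4) = 16 = 16 ✓

x = -5, y = 5, z = -4


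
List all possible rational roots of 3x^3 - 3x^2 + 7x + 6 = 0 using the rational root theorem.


Rational root theorem: possible roots are ±p/q where:
  p divides the constant term (6): p ∈ {1, 2, 3, 6}
  q divides the leading coefficient (3): q ∈ {1, 3}

All possible rational roots: -6, -3, -2, -1, -2/3, -1/3, 1/3, 2/3, 1, 2, 3, 6

-6, -3, -2, -1, -2/3, -1/3, 1/3, 2/3, 1, 2, 3, 6


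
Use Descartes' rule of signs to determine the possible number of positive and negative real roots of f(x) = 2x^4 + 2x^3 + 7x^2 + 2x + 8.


Descartes' rule of signs:

For positive roots, count sign changes in f(x) = 2x^4 + 2x^3 + 7x^2 + 2x + 8:
Signs of coefficients: +, +, +, +, +
Number of sign changes: 0
Possible positive real roots: 0

For negative roots, examine f(-x) = 2x^4 - 2x^3 + 7x^2 - 2x + 8:
Signs of coefficients: +, -, +, -, +
Number of sign changes: 4
Possible negative real roots: 4, 2, 0

Positive roots: 0; Negative roots: 4 or 2 or 0


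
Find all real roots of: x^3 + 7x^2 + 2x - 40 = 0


Let p(x) = x^3 + 7x^2 + 2x - 40. By the rational root theorem (leading coefficient 1), any rational root is an integer divisor of 40: try ±1, ±2, ... in turn.
Test x = 1: value = -30 ≠ 0.
Test x = -1: value = -36 ≠ 0.
Test x = 2: value = 0 ✓, so (x - 2) is a factor.
Synthetic division by (x - 2): bring down 1; 1(2) + 7 = 9; 9(2) + 2 = 20; 20(2) - 40 = 0 → quotient x^2 + 9x + 20, remainder 0.
Solve the quadratic x^2 + 9x + 20 = 0: discriminant = 9^2 - 4(1)(20) = 81 - 80 = 1.
sqrt(1) = 1, so x = (-9 ± 1)/2: x = -4 or x = -5.

x = -5, x = -4, x = 2


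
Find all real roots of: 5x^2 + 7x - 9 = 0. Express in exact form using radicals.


Using the quadratic formula: x = (-b ± sqrt(b^2 - 4ac)) / (2a)
Here a = 5, b = 7, c = -9
Discriminant = b^2 - 4ac = 7^2 - 4(5)(-9) = 49 + 180 = 229
Since discriminant = 229 > 0, there are two real roots.
x = (-7 ± sqrt(229)) / 10
Numerically: x ≈ 0.8133 or x ≈ -2.2133

x = (-7 + sqrt(229)) / 10 or x = (-7 - sqrt(229)) / 10


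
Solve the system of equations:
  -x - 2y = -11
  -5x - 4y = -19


Using Cramer's rule:
Determinant D = (-1)(-4) - (-5)(-2) = 4 - 10 = -6
Dx = (-11)(-4) - (-19)(-2) = 44 - 38 = 6
Dy = (-1)(-19) - (-5)(-11) = 19 - 55 = -36
x = Dx/D = 6/-6 = -1
y = Dy/D = -36/-6 = 6

x = -1, y = 6


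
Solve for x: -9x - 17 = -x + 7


Starting with: -9x - 17 = -x + 7
Move all x terms to left: (-9 + 1)x = 7 + 17
Simplify: -8x = 24
Divide both sides by -8: x = -3

x = -3


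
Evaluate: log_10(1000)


We need the exponent such that 10^? = 1000
10^3 = 1000
Therefore log_10(1000) = 3

3


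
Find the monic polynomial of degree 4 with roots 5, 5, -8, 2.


A monic polynomial with roots 5, 5, -8, 2 is:
p(x) = (x - 5)(x - 5)(x + 8)(x - 2)
After multiplying by (x - 5): x - 5
After multiplying by (x - 5): x^2 - 10x + 25
After multiplying by (x + 8): x^3 - 2x^2 - 55x + 200
After multiplying by (x - 2): x^4 - 4x^3 - 51x^2 + 310x - 400

x^4 - 4x^3 - 51x^2 + 310x - 400


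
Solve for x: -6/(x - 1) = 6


Multiply both sides by (x - 1): -6 = 6(x - 1)
Distribute: -6 = 6x - 6
6x = -6 + 6 = 0
x = 0

x = 0


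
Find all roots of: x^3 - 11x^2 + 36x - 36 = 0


Let p(x) = x^3 - 11x^2 + 36x - 36. By the rational root theorem (leading coefficient 1), any rational root is an integer divisor of 36: try ±1, ±2, ... in turn.
Test x = 1: value = -10 ≠ 0.
Test x = -1: value = -84 ≠ 0.
Test x = 2: value = 0 ✓, so (x - 2) is a factor.
Synthetic division by (x - 2): bring down 1; 1(2) - 11 = -9; (-9)(2) + 36 = 18; 18(2) - 36 = 0 → quotient x^2 - 9x + 18, remainder 0.
Solve the quadratic x^2 - 9x + 18 = 0: discriminant = (-9)^2 - 4(1)(18) = 81 - 72 = 9.
sqrt(9) = 3, so x = (9 ± 3)/2: x = 6 or x = 3.
Collecting all roots found:

x = 2, x = 3, x = 6


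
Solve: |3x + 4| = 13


An absolute value equation |expr| = 13 gives two cases:
Case 1: 3x + 4 = 13
  3x = 9, so x = 3
Case 2: 3x + 4 = -13
  3x = -17, so x = -17/3

x = -17/3, x = 3


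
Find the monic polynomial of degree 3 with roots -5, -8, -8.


A monic polynomial with roots -5, -8, -8 is:
p(x) = (x + 5)(x + 8)(x + 8)
After multiplying by (x + 5): x + 5
After multiplying by (x + 8): x^2 + 13x + 40
After multiplying by (x + 8): x^3 + 21x^2 + 144x + 320

x^3 + 21x^2 + 144x + 320


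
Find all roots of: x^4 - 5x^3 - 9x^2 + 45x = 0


The constant term is 0, so x = 0 is a root. Factor out x:
  x^3 - 5x^2 - 9x + 45 = 0
Let p(x) = x^3 - 5x^2 - 9x + 45. By the rational root theorem (leading coefficient 1), any rational root is an integer divisor of 45: try ±1, ±2, ... in turn.
Test x = 1: value = 32 ≠ 0.
Test x = -1: value = 48 ≠ 0.
Test x = 3: value = 0 ✓, so (x - 3) is a factor.
Synthetic division by (x - 3): bring down 1; 1(3) - 5 = -2; (-2)(3) - 9 = -15; (-15)(3) + 45 = 0 → quotient x^2 - 2x - 15, remainder 0.
Solve the quadratic x^2 - 2x - 15 = 0: discriminant = (-2)^2 - 4(1)(-15) = 4 + 60 = 64.
sqrt(64) = 8, so x = (2 ± 8)/2: x = 5 or x = -3.
Collecting all roots found:

x = -3, x = 0, x = 3, x = 5


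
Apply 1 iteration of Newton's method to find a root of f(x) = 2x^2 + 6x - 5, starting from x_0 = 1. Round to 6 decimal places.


Newton's method: x_(n+1) = x_n - f(x_n)/f'(x_n)
f(x) = 2x^2 + 6x - 5
f'(x) = 4x + 6

Iteration 1:
  f(1.000000) = 3.000000
  f'(1.000000) = 10.000000
  x_1 = 1.000000 - (3.000000)/(10.000000) = 0.700000

x_1 = 0.700000


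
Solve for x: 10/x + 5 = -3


Subtract 5 from both sides: 10/x = -8
Multiply both sides by x: 10 = -8 * x
Divide by -8: x = -5/4

x = -5/4


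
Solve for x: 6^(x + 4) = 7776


Express both sides with the same base.
7776 = 6^5
Since the bases match, equate exponents: x + 4 = 5
So x = 5 - (4) = 1

x = 1


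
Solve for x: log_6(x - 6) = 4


Convert to exponential form: x - 6 = 6^4 = 1296
x = 1296 + 6 = 1302
Check: log_6(1302 - 6) = log_6(1296) = log_6(1296) = 4 ✓

x = 1302


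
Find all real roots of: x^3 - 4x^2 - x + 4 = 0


Let p(x) = x^3 - 4x^2 - x + 4. By the rational root theorem (leading coefficient 1), any rational root is an integer divisor of 4: try ±1, ±2, ... in turn.
Test x = 1: value = 0 ✓, so (x - 1) is a factor.
Synthetic division by (x - 1): bring down 1; 1(1) - 4 = -3; (-3)(1) - 1 = -4; (-4)(1) + 4 = 0 → quotient x^2 - 3x - 4, remainder 0.
Solve the quadratic x^2 - 3x - 4 = 0: discriminant = (-3)^2 - 4(1)(-4) = 9 + 16 = 25.
sqrt(25) = 5, so x = (3 ± 5)/2: x = 4 or x = -1.

x = -1, x = 1, x = 4


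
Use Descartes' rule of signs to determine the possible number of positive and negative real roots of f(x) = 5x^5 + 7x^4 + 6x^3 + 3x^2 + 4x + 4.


Descartes' rule of signs:

For positive roots, count sign changes in f(x) = 5x^5 + 7x^4 + 6x^3 + 3x^2 + 4x + 4:
Signs of coefficients: +, +, +, +, +, +
Number of sign changes: 0
Possible positive real roots: 0

For negative roots, examine f(-x) = -5x^5 + 7x^4 - 6x^3 + 3x^2 - 4x + 4:
Signs of coefficients: -, +, -, +, -, +
Number of sign changes: 5
Possible negative real roots: 5, 3, 1

Positive roots: 0; Negative roots: 5 or 3 or 1


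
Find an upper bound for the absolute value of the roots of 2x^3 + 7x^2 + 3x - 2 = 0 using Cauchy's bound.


Cauchy's bound: all roots r satisfy |r| <= 1 + max(|a_i/a_n|) for i = 0,...,n-1
where a_n is the leading coefficient.

Coefficients: [2, 7, 3, -2]
Leading coefficient a_n = 2
Ratios |a_i/a_n|: 7/2, 3/2, 1
Maximum ratio: 7/2
Cauchy's bound: |r| <= 1 + 7/2 = 9/2

Upper bound = 9/2


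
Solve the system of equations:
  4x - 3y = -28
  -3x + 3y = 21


Using Cramer's rule:
Determinant D = (4)(3) - (-3)(-3) = 12 - 9 = 3
Dx = (-28)(3) - (21)(-3) = -84 + 63 = -21
Dy = (4)(21) - (-3)(-28) = 84 - 84 = 0
x = Dx/D = -21/3 = -7
y = Dy/D = 0/3 = 0

x = -7, y = 0


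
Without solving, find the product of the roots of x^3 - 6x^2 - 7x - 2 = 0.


By Vieta's formulas for x^3 + bx^2 + cx + d = 0:
  r1 + r2 + r3 = -b/a = 6
  r1*r2 + r1*r3 + r2*r3 = c/a = -7
  r1*r2*r3 = -d/a = 2


Product = 2


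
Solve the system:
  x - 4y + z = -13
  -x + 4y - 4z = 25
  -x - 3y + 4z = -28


Using Cramer's rule. Expand each determinant along the first row.
D  = 1*[4*4 - (-4)*(-3)] - (-4)*[(-1)*4 - (-4)*(-1)] + 1*[(-1)*(-3) - 4*(-1)]
  = 1*(4) - (-4)*(-8) + 1*(7) = -21
Dx = (-13)*[4*4 - (-4)*(-3)] - (-4)*[25*4 - (-4)*(-28)] + 1*[25*(-3) - 4*(-28)]
  = (-13)*(4) - (-4)*(-12) + 1*(37) = -63
Dy = 1*[25*4 - (-4)*(-28)] - (-13)*[(-1)*4 - (-4)*(-1)] + 1*[(-1)*(-28) - 25*(-1)]
  = 1*(-12) - (-13)*(-8) + 1*(53) = -63
Dz = 1*[4*(-28) - 25*(-3)] - (-4)*[(-1)*(-28) - 25*(-1)] + (-13)*[(-1)*(-3) - 4*(-1)]
  = 1*(-37) - (-4)*(53) + (-13)*(7) = 84
x = Dx/D = -63/-21 = 3, y = Dy/D = -63/-21 = 3, z = Dz/D = 84/-21 = -4
Check eq1: (1)(3) + (-4)(3) + (1)(-4) = -13 = -13 ✓
Check eq2: (-1)(3) + (4)(3) + (-4)(-4) = 25 = 25 ✓
Check eq3: (-1)(3) + (-3)(3) + (4)(-4) = -28 = -28 ✓

x = 3, y = 3, z = -4


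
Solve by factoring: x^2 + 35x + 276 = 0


We need two numbers that multiply to 276 and add to 35.
Those numbers are 23 and 12 (since 23 * 12 = 276 and 23 + 12 = 35).
So x^2 + 35x + 276 = (x + 23)(x + 12) = 0
Setting each factor to zero: x = -23 or x = -12

x = -23, x = -12


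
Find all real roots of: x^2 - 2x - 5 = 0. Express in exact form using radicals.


Using the quadratic formula: x = (-b ± sqrt(b^2 - 4ac)) / (2a)
Here a = 1, b = -2, c = -5
Discriminant = b^2 - 4ac = (-2)^2 - 4(1)(-5) = 4 + 20 = 24
Since discriminant = 24 > 0, there are two real roots.
x = (2 ± 2*sqrt(6)) / 2
Simplifying: x = 1 ± sqrt(6)
Numerically: x ≈ 3.4495 or x ≈ -1.4495

x = 1 + sqrt(6) or x = 1 - sqrt(6)


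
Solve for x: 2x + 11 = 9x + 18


Starting with: 2x + 11 = 9x + 18
Move all x terms to left: (2 - 9)x = 18 - 11
Simplify: -7x = 7
Divide both sides by -7: x = -1

x = -1


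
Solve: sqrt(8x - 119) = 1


Square both sides: 8x - 119 = 1^2 = 1
8x = 1 + 119 = 120
x = 15
Check: sqrt(8*15 - 119) = sqrt(1) = 1 ✓

x = 15


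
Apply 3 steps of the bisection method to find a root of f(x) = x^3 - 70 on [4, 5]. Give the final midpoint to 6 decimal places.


f(x) = x^3 - 70
f(4) = -6 < 0
f(5) = 55 > 0

Step 1: midpoint = (4.000000 + 5.000000)/2 = 4.500000
  f(4.500000) = 21.125000
  f(mid) > 0, so root is in [4.000000, 4.500000]

Step 2: midpoint = (4.000000 + 4.500000)/2 = 4.250000
  f(4.250000) = 6.765625
  f(mid) > 0, so root is in [4.000000, 4.250000]

Step 3: midpoint = (4.000000 + 4.250000)/2 = 4.125000
  f(4.125000) = 0.189453
  f(mid) > 0, so root is in [4.000000, 4.125000]

midpoint = 4.125000


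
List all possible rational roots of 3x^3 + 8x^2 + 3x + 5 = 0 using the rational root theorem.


Rational root theorem: possible roots are ±p/q where:
  p divides the constant term (5): p ∈ {1, 5}
  q divides the leading coefficient (3): q ∈ {1, 3}

All possible rational roots: -5, -5/3, -1, -1/3, 1/3, 1, 5/3, 5

-5, -5/3, -1, -1/3, 1/3, 1, 5/3, 5


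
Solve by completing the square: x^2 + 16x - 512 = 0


Start: x^2 + 16x - 512 = 0
Move constant: x^2 + 16x = 512
Half of 16 is 8, squared is 64
Add 64 to both sides: x^2 + 16x + 64 = 576
(x + 8)^2 = 576
x + 8 = ±24
x = -8 + 24 = 16 or x = -8 - 24 = -32

x = -32, x = 16


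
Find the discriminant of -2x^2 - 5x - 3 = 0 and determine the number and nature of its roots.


For ax^2 + bx + c = 0, discriminant D = b^2 - 4ac
Here a = -2, b = -5, c = -3
D = (-5)^2 - 4(-2)(-3) = 25 - 24 = 1

D = 1 > 0 and is a perfect square (sqrt = 1)
The equation has 2 distinct real rational roots.

Discriminant = 1, 2 distinct real rational roots


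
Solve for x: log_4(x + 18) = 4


Convert to exponential form: x + 18 = 4^4 = 256
x = 256 - 18 = 238
Check: log_4(238 + 18) = log_4(256) = log_4(256) = 4 ✓

x = 238


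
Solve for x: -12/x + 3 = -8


Subtract 3 from both sides: -12/x = -11
Multiply both sides by x: -12 = -11 * x
Divide by -11: x = 12/11

x = 12/11


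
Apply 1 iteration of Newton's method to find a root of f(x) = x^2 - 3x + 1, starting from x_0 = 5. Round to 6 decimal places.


Newton's method: x_(n+1) = x_n - f(x_n)/f'(x_n)
f(x) = x^2 - 3x + 1
f'(x) = 2x - 3

Iteration 1:
  f(5.000000) = 11.000000
  f'(5.000000) = 7.000000
  x_1 = 5.000000 - (11.000000)/(7.000000) = 3.428571

x_1 = 3.428571


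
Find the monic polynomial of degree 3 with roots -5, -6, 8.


A monic polynomial with roots -5, -6, 8 is:
p(x) = (x + 5)(x + 6)(x - 8)
After multiplying by (x + 5): x + 5
After multiplying by (x + 6): x^2 + 11x + 30
After multiplying by (x - 8): x^3 + 3x^2 - 58x - 240

x^3 + 3x^2 - 58x - 240


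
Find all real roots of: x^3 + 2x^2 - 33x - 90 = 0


Let p(x) = x^3 + 2x^2 - 33x - 90. By the rational root theorem (leading coefficient 1), any rational root is an integer divisor of 90: try ±1, ±2, ... in turn.
Test x = 1: value = -120 ≠ 0.
Test x = -1: value = -56 ≠ 0.
Test x = 2: value = -140 ≠ 0.
Test x = -2: value = -24 ≠ 0.
Test x = 3: value = -144 ≠ 0.
Test x = -3: value = 0 ✓, so (x + 3) is a factor.
Synthetic division by (x + 3): bring down 1; 1(-3) + 2 = -1; (-1)(-3) - 33 = -30; (-30)(-3) - 90 = 0 → quotient x^2 - x - 30, remainder 0.
Solve the quadratic x^2 - x - 30 = 0: discriminant = (-1)^2 - 4(1)(-30) = 1 + 120 = 121.
sqrt(121) = 11, so x = (1 ± 11)/2: x = 6 or x = -5.

x = -5, x = -3, x = 6


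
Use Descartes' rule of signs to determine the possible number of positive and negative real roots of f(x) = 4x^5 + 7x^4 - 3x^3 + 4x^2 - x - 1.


Descartes' rule of signs:

For positive roots, count sign changes in f(x) = 4x^5 + 7x^4 - 3x^3 + 4x^2 - x - 1:
Signs of coefficients: +, +, -, +, -, -
Number of sign changes: 3
Possible positive real roots: 3, 1

For negative roots, examine f(-x) = -4x^5 + 7x^4 + 3x^3 + 4x^2 + x - 1:
Signs of coefficients: -, +, +, +, +, -
Number of sign changes: 2
Possible negative real roots: 2, 0

Positive roots: 3 or 1; Negative roots: 2 or 0


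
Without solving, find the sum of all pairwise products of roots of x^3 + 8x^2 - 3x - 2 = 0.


By Vieta's formulas for x^3 + bx^2 + cx + d = 0:
  r1 + r2 + r3 = -b/a = -8
  r1*r2 + r1*r3 + r2*r3 = c/a = -3
  r1*r2*r3 = -d/a = 2


Sum of pairwise products = -3


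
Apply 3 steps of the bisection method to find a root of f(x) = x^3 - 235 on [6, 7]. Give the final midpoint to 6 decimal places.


f(x) = x^3 - 235
f(6) = -19 < 0
f(7) = 108 > 0

Step 1: midpoint = (6.000000 + 7.000000)/2 = 6.500000
  f(6.500000) = 39.625000
  f(mid) > 0, so root is in [6.000000, 6.500000]

Step 2: midpoint = (6.000000 + 6.500000)/2 = 6.250000
  f(6.250000) = 9.140625
  f(mid) > 0, so root is in [6.000000, 6.250000]

Step 3: midpoint = (6.000000 + 6.250000)/2 = 6.125000
  f(6.125000) = -5.216797
  f(mid) < 0, so root is in [6.125000, 6.250000]

midpoint = 6.125000


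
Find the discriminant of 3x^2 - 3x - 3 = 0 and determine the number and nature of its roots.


For ax^2 + bx + c = 0, discriminant D = b^2 - 4ac
Here a = 3, b = -3, c = -3
D = (-3)^2 - 4(3)(-3) = 9 + 36 = 45

D = 45 > 0 but not a perfect square
The equation has 2 distinct real irrational roots.

Discriminant = 45, 2 distinct real irrational roots


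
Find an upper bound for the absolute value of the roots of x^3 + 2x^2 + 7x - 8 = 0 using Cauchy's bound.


Cauchy's bound: all roots r satisfy |r| <= 1 + max(|a_i/a_n|) for i = 0,...,n-1
where a_n is the leading coefficient.

Coefficients: [1, 2, 7, -8]
Leading coefficient a_n = 1
Ratios |a_i/a_n|: 2, 7, 8
Maximum ratio: 8
Cauchy's bound: |r| <= 1 + 8 = 9

Upper bound = 9


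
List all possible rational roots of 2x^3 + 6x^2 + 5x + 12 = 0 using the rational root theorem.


Rational root theorem: possible roots are ±p/q where:
  p divides the constant term (12): p ∈ {1, 2, 3, 4, 6, 12}
  q divides the leading coefficient (2): q ∈ {1, 2}

All possible rational roots: -12, -6, -4, -3, -2, -3/2, -1, -1/2, 1/2, 1, 3/2, 2, 3, 4, 6, 12

-12, -6, -4, -3, -2, -3/2, -1, -1/2, 1/2, 1, 3/2, 2, 3, 4, 6, 12


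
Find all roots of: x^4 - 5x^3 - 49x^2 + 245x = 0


The constant term is 0, so x = 0 is a root. Factor out x:
  x^3 - 5x^2 - 49x + 245 = 0
Let p(x) = x^3 - 5x^2 - 49x + 245. By the rational root theorem (leading coefficient 1), any rational root is an integer divisor of 245: try ±1, ±2, ... in turn.
Test x = 1: value = 192 ≠ 0.
Test x = -1: value = 288 ≠ 0.
Test x = 5: value = 0 ✓, so (x - 5) is a factor.
Synthetic division by (x - 5): bring down 1; 1(5) - 5 = 0; 0(5) - 49 = -49; (-49)(5) + 245 = 0 → quotient x^2 - 49, remainder 0.
Solve the quadratic x^2 - 49 = 0: discriminant = 0^2 - 4(1)(-49) = 0 + 196 = 196.
sqrt(196) = 14, so x = (0 ± 14)/2: x = 7 or x = -7.
Collecting all roots found:

x = -7, x = 0, x = 5, x = 7


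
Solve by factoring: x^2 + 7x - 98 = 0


We need two numbers that multiply to -98 and add to 7.
Those numbers are 14 and -7 (since 14 * (-7) = -98 and 14 + (-7) = 7).
So x^2 + 7x - 98 = (x + 14)(x - 7) = 0
Setting each factor to zero: x = -14 or x = 7

x = -14, x = 7


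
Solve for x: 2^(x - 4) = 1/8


Express both sides with the same base.
1/8 = 2^(-3)
Since the bases match, equate exponents: x - 4 = -3
So x = -3 - (-4) = 1

x = 1


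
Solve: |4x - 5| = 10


An absolute value equation |expr| = 10 gives two cases:
Case 1: 4x - 5 = 10
  4x = 15, so x = 15/4
Case 2: 4x - 5 = -10
  4x = -5, so x = -5/4

x = -5/4, x = 15/4


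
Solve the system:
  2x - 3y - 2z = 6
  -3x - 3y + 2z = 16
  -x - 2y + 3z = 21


Using Cramer's rule. Expand each determinant along the first row.
D  = 2*[(-3)*3 - 2*(-2)] - (-3)*[(-3)*3 - 2*(-1)] + (-2)*[(-3)*(-2) - (-3)*(-1)]
  = 2*(-5) - (-3)*(-7) + (-2)*(3) = -37
Dx = 6*[(-3)*3 - 2*(-2)] - (-3)*[16*3 - 2*21] + (-2)*[16*(-2) - (-3)*21]
  = 6*(-5) - (-3)*(6) + (-2)*(31) = -74
Dy = 2*[16*3 - 2*21] - 6*[(-3)*3 - 2*(-1)] + (-2)*[(-3)*21 - 16*(-1)]
  = 2*(6) - 6*(-7) + (-2)*(-47) = 148
Dz = 2*[(-3)*21 - 16*(-2)] - (-3)*[(-3)*21 - 16*(-1)] + 6*[(-3)*(-2) - (-3)*(-1)]
  = 2*(-31) - (-3)*(-47) + 6*(3) = -185
x = Dx/D = -74/-37 = 2, y = Dy/D = 148/-37 = -4, z = Dz/D = -185/-37 = 5
Check eq1: (2)(2) + (-3)(-4) + (-2)(5) = 6 = 6 ✓
Check eq2: (-3)(2) + (-3)(-4) + (2)(5) = 16 = 16 ✓
Check eq3: (-1)(2) + (-2)(-4) + (3)(5) = 21 = 21 ✓

x = 2, y = -4, z = 5


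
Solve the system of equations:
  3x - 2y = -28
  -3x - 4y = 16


Using Cramer's rule:
Determinant D = (3)(-4) - (-3)(-2) = -12 - 6 = -18
Dx = (-28)(-4) - (16)(-2) = 112 + 32 = 144
Dy = (3)(16) - (-3)(-28) = 48 - 84 = -36
x = Dx/D = 144/-18 = -8
y = Dy/D = -36/-18 = 2

x = -8, y = 2


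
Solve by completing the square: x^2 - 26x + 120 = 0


Start: x^2 - 26x + 120 = 0
Move constant: x^2 - 26x = -120
Half of -26 is -13, squared is 169
Add 169 to both sides: x^2 - 26x + 169 = 49
(x - 13)^2 = 49
x - 13 = ±7
x = 13 + 7 = 20 or x = 13 - 7 = 6

x = 6, x = 20


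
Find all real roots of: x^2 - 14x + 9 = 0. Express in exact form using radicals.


Using the quadratic formula: x = (-b ± sqrt(b^2 - 4ac)) / (2a)
Here a = 1, b = -14, c = 9
Discriminant = b^2 - 4ac = (-14)^2 - 4(1)(9) = 196 - 36 = 160
Since discriminant = 160 > 0, there are two real roots.
x = (14 ± 4*sqrt(10)) / 2
Simplifying: x = 7 ± 2*sqrt(10)
Numerically: x ≈ 13.3246 or x ≈ 0.6754

x = 7 + 2*sqrt(10) or x = 7 - 2*sqrt(10)


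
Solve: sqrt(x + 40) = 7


Square both sides: x + 40 = 7^2 = 49
x = 49 - 40 = 9
x = 9
Check: sqrt(1*9 + 40) = sqrt(49) = 7 ✓

x = 9


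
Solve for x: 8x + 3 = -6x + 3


Starting with: 8x + 3 = -6x + 3
Move all x terms to left: (8 + 6)x = 3 - 3
Simplify: 14x = 0
Divide both sides by 14: x = 0

x = 0


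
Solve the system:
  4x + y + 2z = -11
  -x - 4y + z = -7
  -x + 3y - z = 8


Using Cramer's rule. Expand each determinant along the first row.
D  = 4*[(-4)*(-1) - 1*3] - 1*[(-1)*(-1) - 1*(-1)] + 2*[(-1)*3 - (-4)*(-1)]
  = 4*(1) - 1*(2) + 2*(-7) = -12
Dx = (-11)*[(-4)*(-1) - 1*3] - 1*[(-7)*(-1) - 1*8] + 2*[(-7)*3 - (-4)*8]
  = (-11)*(1) - 1*(-1) + 2*(11) = 12
Dy = 4*[(-7)*(-1) - 1*8] - (-11)*[(-1)*(-1) - 1*(-1)] + 2*[(-1)*8 - (-7)*(-1)]
  = 4*(-1) - (-11)*(2) + 2*(-15) = -12
Dz = 4*[(-4)*8 - (-7)*3] - 1*[(-1)*8 - (-7)*(-1)] + (-11)*[(-1)*3 - (-4)*(-1)]
  = 4*(-11) - 1*(-15) + (-11)*(-7) = 48
x = Dx/D = 12/-12 = -1, y = Dy/D = -12/-12 = 1, z = Dz/D = 48/-12 = -4
Check eq1: (4)(-1) + (1)(1) + (2)(-4) = -11 = -11 ✓
Check eq2: (-1)(-1) + (-4)(1) + (1)(-4) = -7 = -7 ✓
Check eq3: (-1)(-1) + (3)(1) + (-1)(-4) = 8 = 8 ✓

x = -1, y = 1, z = -4


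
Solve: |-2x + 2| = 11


An absolute value equation |expr| = 11 gives two cases:
Case 1: -2x + 2 = 11
  -2x = 9, so x = -9/2
Case 2: -2x + 2 = -11
  -2x = -13, so x = 13/2

x = -9/2, x = 13/2


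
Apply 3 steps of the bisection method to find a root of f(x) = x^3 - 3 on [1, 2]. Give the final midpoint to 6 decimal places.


f(x) = x^3 - 3
f(1) = -2 < 0
f(2) = 5 > 0

Step 1: midpoint = (1.000000 + 2.000000)/2 = 1.500000
  f(1.500000) = 0.375000
  f(mid) > 0, so root is in [1.000000, 1.500000]

Step 2: midpoint = (1.000000 + 1.500000)/2 = 1.250000
  f(1.250000) = -1.046875
  f(mid) < 0, so root is in [1.250000, 1.500000]

Step 3: midpoint = (1.250000 + 1.500000)/2 = 1.375000
  f(1.375000) = -0.400391
  f(mid) < 0, so root is in [1.375000, 1.500000]

midpoint = 1.375000


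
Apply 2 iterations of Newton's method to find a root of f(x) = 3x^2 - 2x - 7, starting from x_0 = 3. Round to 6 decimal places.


Newton's method: x_(n+1) = x_n - f(x_n)/f'(x_n)
f(x) = 3x^2 - 2x - 7
f'(x) = 6x - 2

Iteration 1:
  f(3.000000) = 14.000000
  f'(3.000000) = 16.000000
  x_1 = 3.000000 - (14.000000)/(16.000000) = 2.125000

Iteration 2:
  f(2.125000) = 2.296875
  f'(2.125000) = 10.750000
  x_2 = 2.125000 - (2.296875)/(10.750000) = 1.911337

x_2 = 1.911337


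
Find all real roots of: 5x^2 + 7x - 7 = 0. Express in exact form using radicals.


Using the quadratic formula: x = (-b ± sqrt(b^2 - 4ac)) / (2a)
Here a = 5, b = 7, c = -7
Discriminant = b^2 - 4ac = 7^2 - 4(5)(-7) = 49 + 140 = 189
Since discriminant = 189 > 0, there are two real roots.
x = (-7 ± 3*sqrt(21)) / 10
Numerically: x ≈ 0.6748 or x ≈ -2.0748

x = (-7 + 3*sqrt(21)) / 10 or x = (-7 - 3*sqrt(21)) / 10


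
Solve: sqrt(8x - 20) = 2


Square both sides: 8x - 20 = 2^2 = 4
8x = 4 + 20 = 24
x = 3
Check: sqrt(8*3 - 20) = sqrt(4) = 2 ✓

x = 3


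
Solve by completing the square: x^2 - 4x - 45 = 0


Start: x^2 - 4x - 45 = 0
Move constant: x^2 - 4x = 45
Half of -4 is -2, squared is 4
Add 4 to both sides: x^2 - 4x + 4 = 49
(x - 2)^2 = 49
x - 2 = ±7
x = 2 + 7 = 9 or x = 2 - 7 = -5

x = -5, x = 9


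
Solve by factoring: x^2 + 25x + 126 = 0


We need two numbers that multiply to 126 and add to 25.
Those numbers are 18 and 7 (since 18 * 7 = 126 and 18 + 7 = 25).
So x^2 + 25x + 126 = (x + 18)(x + 7) = 0
Setting each factor to zero: x = -18 or x = -7

x = -18, x = -7


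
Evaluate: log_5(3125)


We need the exponent such that 5^? = 3125
5^5 = 3125
Therefore log_5(3125) = 5

5


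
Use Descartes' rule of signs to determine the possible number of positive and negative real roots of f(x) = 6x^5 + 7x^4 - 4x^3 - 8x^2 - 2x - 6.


Descartes' rule of signs:

For positive roots, count sign changes in f(x) = 6x^5 + 7x^4 - 4x^3 - 8x^2 - 2x - 6:
Signs of coefficients: +, +, -, -, -, -
Number of sign changes: 1
Possible positive real roots: 1

For negative roots, examine f(-x) = -6x^5 + 7x^4 + 4x^3 - 8x^2 + 2x - 6:
Signs of coefficients: -, +, +, -, +, -
Number of sign changes: 4
Possible negative real roots: 4, 2, 0

Positive roots: 1; Negative roots: 4 or 2 or 0


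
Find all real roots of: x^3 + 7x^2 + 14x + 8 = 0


Let p(x) = x^3 + 7x^2 + 14x + 8. By the rational root theorem (leading coefficient 1), any rational root is an integer divisor of 8: try ±1, ±2, ... in turn.
Test x = 1: value = 30 ≠ 0.
Test x = -1: value = 0 ✓, so (x + 1) is a factor.
Synthetic division by (x + 1): bring down 1; 1(-1) + 7 = 6; 6(-1) + 14 = 8; 8(-1) + 8 = 0 → quotient x^2 + 6x + 8, remainder 0.
Solve the quadratic x^2 + 6x + 8 = 0: discriminant = 6^2 - 4(1)(8) = 36 - 32 = 4.
sqrt(4) = 2, so x = (-6 ± 2)/2: x = -2 or x = -4.

x = -4, x = -2, x = -1


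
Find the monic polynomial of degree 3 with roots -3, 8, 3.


A monic polynomial with roots -3, 8, 3 is:
p(x) = (x + 3)(x - 8)(x - 3)
After multiplying by (x + 3): x + 3
After multiplying by (x - 8): x^2 - 5x - 24
After multiplying by (x - 3): x^3 - 8x^2 - 9x + 72

x^3 - 8x^2 - 9x + 72


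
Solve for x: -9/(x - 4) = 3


Multiply both sides by (x - 4): -9 = 3(x - 4)
Distribute: -9 = 3x - 12
3x = -9 + 12 = 3
x = 1

x = 1


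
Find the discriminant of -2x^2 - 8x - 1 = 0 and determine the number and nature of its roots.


For ax^2 + bx + c = 0, discriminant D = b^2 - 4ac
Here a = -2, b = -8, c = -1
D = (-8)^2 - 4(-2)(-1) = 64 - 8 = 56

D = 56 > 0 but not a perfect square
The equation has 2 distinct real irrational roots.

Discriminant = 56, 2 distinct real irrational roots


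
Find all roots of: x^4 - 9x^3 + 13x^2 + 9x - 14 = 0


Let p(x) = x^4 - 9x^3 + 13x^2 + 9x - 14. By the rational root theorem (leading coefficient 1), any rational root is an integer divisor of 14: try ±1, ±2, ... in turn.
Test x = 1: value = 0 ✓, so (x - 1) is a factor.
Synthetic division by (x - 1): bring down 1; 1(1) - 9 = -8; (-8)(1) + 13 = 5; 5(1) + 9 = 14; 14(1) - 14 = 0 → quotient x^3 - 8x^2 + 5x + 14, remainder 0.
Continue with the quotient x^3 - 8x^2 + 5x + 14 (candidates must divide 14; re-test x = 1 first in case it repeats).
Test x = 1: value = 12 ≠ 0.
Test x = -1: value = 0 ✓, so (x + 1) is a factor.
Synthetic division by (x + 1): bring down 1; 1(-1) - 8 = -9; (-9)(-1) + 5 = 14; 14(-1) + 14 = 0 → quotient x^2 - 9x + 14, remainder 0.
Solve the quadratic x^2 - 9x + 14 = 0: discriminant = (-9)^2 - 4(1)(14) = 81 - 56 = 25.
sqrt(25) = 5, so x = (9 ± 5)/2: x = 7 or x = 2.
Collecting all roots found:

x = -1, x = 1, x = 2, x = 7


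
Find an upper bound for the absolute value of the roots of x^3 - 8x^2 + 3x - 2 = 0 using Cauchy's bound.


Cauchy's bound: all roots r satisfy |r| <= 1 + max(|a_i/a_n|) for i = 0,...,n-1
where a_n is the leading coefficient.

Coefficients: [1, -8, 3, -2]
Leading coefficient a_n = 1
Ratios |a_i/a_n|: 8, 3, 2
Maximum ratio: 8
Cauchy's bound: |r| <= 1 + 8 = 9

Upper bound = 9


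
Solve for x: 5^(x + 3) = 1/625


Express both sides with the same base.
1/625 = 5^(-4)
Since the bases match, equate exponents: x + 3 = -4
So x = -4 - (3) = -7

x = -7


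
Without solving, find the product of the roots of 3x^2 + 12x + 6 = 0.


By Vieta's formulas for ax^2 + bx + c = 0:
  Sum of roots = -b/a
  Product of roots = c/a

Here a = 3, b = 12, c = 6
Sum = -(12)/3 = -4
Product = 6/3 = 2

Product = 2


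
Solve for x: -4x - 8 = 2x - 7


Starting with: -4x - 8 = 2x - 7
Move all x terms to left: (-4 - 2)x = -7 + 8
Simplify: -6x = 1
Divide both sides by -6: x = -1/6

x = -1/6


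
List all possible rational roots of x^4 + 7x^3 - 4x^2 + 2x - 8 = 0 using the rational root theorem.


Rational root theorem: possible roots are ±p/q where:
  p divides the constant term (-8): p ∈ {1, 2, 4, 8}
  q divides the leading coefficient (1): q ∈ {1}

All possible rational roots: -8, -4, -2, -1, 1, 2, 4, 8

-8, -4, -2, -1, 1, 2, 4, 8


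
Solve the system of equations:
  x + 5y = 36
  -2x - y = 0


Using Cramer's rule:
Determinant D = (1)(-1) - (-2)(5) = -1 + 10 = 9
Dx = (36)(-1) - (0)(5) = -36 - 0 = -36
Dy = (1)(0) - (-2)(36) = 0 + 72 = 72
x = Dx/D = -36/9 = -4
y = Dy/D = 72/9 = 8

x = -4, y = 8


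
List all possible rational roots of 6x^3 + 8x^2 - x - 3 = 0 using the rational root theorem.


Rational root theorem: possible roots are ±p/q where:
  p divides the constant term (-3): p ∈ {1, 3}
  q divides the leading coefficient (6): q ∈ {1, 2, 3, 6}

All possible rational roots: -3, -3/2, -1, -1/2, -1/3, -1/6, 1/6, 1/3, 1/2, 1, 3/2, 3

-3, -3/2, -1, -1/2, -1/3, -1/6, 1/6, 1/3, 1/2, 1, 3/2, 3


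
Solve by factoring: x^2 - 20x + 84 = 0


We need two numbers that multiply to 84 and add to -20.
Those numbers are -14 and -6 (since (-14) * (-6) = 84 and (-14) + (-6) = -20).
So x^2 - 20x + 84 = (x - 14)(x - 6) = 0
Setting each factor to zero: x = 14 or x = 6

x = 6, x = 14


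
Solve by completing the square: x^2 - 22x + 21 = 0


Start: x^2 - 22x + 21 = 0
Move constant: x^2 - 22x = -21
Half of -22 is -11, squared is 121
Add 121 to both sides: x^2 - 22x + 121 = 100
(x - 11)^2 = 100
x - 11 = ±10
x = 11 + 10 = 21 or x = 11 - 10 = 1

x = 1, x = 21


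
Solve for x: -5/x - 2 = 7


Subtract -2 from both sides: -5/x = 9
Multiply both sides by x: -5 = 9 * x
Divide by 9: x = -5/9

x = -5/9


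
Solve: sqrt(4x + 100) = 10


Square both sides: 4x + 100 = 10^2 = 100
4x = 100 - 100 = 0
x = 0
Check: sqrt(4*0 + 100) = sqrt(100) = 10 ✓

x = 0


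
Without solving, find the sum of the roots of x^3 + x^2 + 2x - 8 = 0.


By Vieta's formulas for x^3 + bx^2 + cx + d = 0:
  r1 + r2 + r3 = -b/a = -1
  r1*r2 + r1*r3 + r2*r3 = c/a = 2
  r1*r2*r3 = -d/a = 8


Sum = -1


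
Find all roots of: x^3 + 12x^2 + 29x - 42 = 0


Let p(x) = x^3 + 12x^2 + 29x - 42. By the rational root theorem (leading coefficient 1), any rational root is an integer divisor of 42: try ±1, ±2, ... in turn.
Test x = 1: value = 0 ✓, so (x - 1) is a factor.
Synthetic division by (x - 1): bring down 1; 1(1) + 12 = 13; 13(1) + 29 = 42; 42(1) - 42 = 0 → quotient x^2 + 13x + 42, remainder 0.
Solve the quadratic x^2 + 13x + 42 = 0: discriminant = 13^2 - 4(1)(42) = 169 - 168 = 1.
sqrt(1) = 1, so x = (-13 ± 1)/2: x = -6 or x = -7.
Collecting all roots found:

x = -7, x = -6, x = 1


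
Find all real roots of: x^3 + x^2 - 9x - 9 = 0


Let p(x) = x^3 + x^2 - 9x - 9. By the rational root theorem (leading coefficient 1), any rational root is an integer divisor of 9: try ±1, ±2, ... in turn.
Test x = 1: value = -16 ≠ 0.
Test x = -1: value = 0 ✓, so (x + 1) is a factor.
Synthetic division by (x + 1): bring down 1; 1(-1) + 1 = 0; 0(-1) - 9 = -9; (-9)(-1) - 9 = 0 → quotient x^2 - 9, remainder 0.
Solve the quadratic x^2 - 9 = 0: discriminant = 0^2 - 4(1)(-9) = 0 + 36 = 36.
sqrt(36) = 6, so x = (0 ± 6)/2: x = 3 or x = -3.

x = -3, x = -1, x = 3


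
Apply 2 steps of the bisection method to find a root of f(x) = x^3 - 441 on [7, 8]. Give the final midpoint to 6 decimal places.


f(x) = x^3 - 441
f(7) = -98 < 0
f(8) = 71 > 0

Step 1: midpoint = (7.000000 + 8.000000)/2 = 7.500000
  f(7.500000) = -19.125000
  f(mid) < 0, so root is in [7.500000, 8.000000]

Step 2: midpoint = (7.500000 + 8.000000)/2 = 7.750000
  f(7.750000) = 24.484375
  f(mid) > 0, so root is in [7.500000, 7.750000]

midpoint = 7.750000


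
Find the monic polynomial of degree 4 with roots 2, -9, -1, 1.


A monic polynomial with roots 2, -9, -1, 1 is:
p(x) = (x - 2)(x + 9)(x + 1)(x - 1)
After multiplying by (x - 2): x - 2
After multiplying by (x + 9): x^2 + 7x - 18
After multiplying by (x + 1): x^3 + 8x^2 - 11x - 18
After multiplying by (x - 1): x^4 + 7x^3 - 19x^2 - 7x + 18

x^4 + 7x^3 - 19x^2 - 7x + 18


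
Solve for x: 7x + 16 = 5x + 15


Starting with: 7x + 16 = 5x + 15
Move all x terms to left: (7 - 5)x = 15 - 16
Simplify: 2x = -1
Divide both sides by 2: x = -1/2

x = -1/2


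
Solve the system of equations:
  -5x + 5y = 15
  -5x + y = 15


Using Cramer's rule:
Determinant D = (-5)(1) - (-5)(5) = -5 + 25 = 20
Dx = (15)(1) - (15)(5) = 15 - 75 = -60
Dy = (-5)(15) - (-5)(15) = -75 + 75 = 0
x = Dx/D = -60/20 = -3
y = Dy/D = 0/20 = 0

x = -3, y = 0


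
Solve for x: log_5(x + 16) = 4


Convert to exponential form: x + 16 = 5^4 = 625
x = 625 - 16 = 609
Check: log_5(609 + 16) = log_5(625) = log_5(625) = 4 ✓

x = 609


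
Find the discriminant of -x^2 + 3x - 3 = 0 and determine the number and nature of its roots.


For ax^2 + bx + c = 0, discriminant D = b^2 - 4ac
Here a = -1, b = 3, c = -3
D = (3)^2 - 4(-1)(-3) = 9 - 12 = -3

D = -3 < 0
The equation has no real roots (2 complex conjugate roots).

Discriminant = -3, no real roots (2 complex conjugate roots)


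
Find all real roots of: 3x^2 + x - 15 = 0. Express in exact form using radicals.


Using the quadratic formula: x = (-b ± sqrt(b^2 - 4ac)) / (2a)
Here a = 3, b = 1, c = -15
Discriminant = b^2 - 4ac = 1^2 - 4(3)(-15) = 1 + 180 = 181
Since discriminant = 181 > 0, there are two real roots.
x = (-1 ± sqrt(181)) / 6
Numerically: x ≈ 2.0756 or x ≈ -2.4089

x = (-1 + sqrt(181)) / 6 or x = (-1 - sqrt(181)) / 6
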